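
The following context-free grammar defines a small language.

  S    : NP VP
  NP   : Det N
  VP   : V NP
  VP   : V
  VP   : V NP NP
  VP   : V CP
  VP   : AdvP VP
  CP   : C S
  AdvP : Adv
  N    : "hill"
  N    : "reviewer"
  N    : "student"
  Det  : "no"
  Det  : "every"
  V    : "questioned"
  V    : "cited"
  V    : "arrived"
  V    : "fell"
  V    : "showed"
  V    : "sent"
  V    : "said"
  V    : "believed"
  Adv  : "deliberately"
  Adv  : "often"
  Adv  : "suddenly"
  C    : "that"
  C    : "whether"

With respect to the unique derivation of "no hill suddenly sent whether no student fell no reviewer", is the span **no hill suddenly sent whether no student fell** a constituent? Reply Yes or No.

No

[S [NP [Det no] [N hill]] [VP [AdvP [Adv suddenly]] [VP [V sent] [CP [C whether] [S [NP [Det no] [N student]] [VP [V fell] [NP [Det no] [N reviewer]]]]]]]]
The smallest constituent containing 'no hill suddenly sent whether no student fell' is the S spanning 'no hill suddenly sent whether no student fell no reviewer'; no single node in the tree dominates exactly the given words.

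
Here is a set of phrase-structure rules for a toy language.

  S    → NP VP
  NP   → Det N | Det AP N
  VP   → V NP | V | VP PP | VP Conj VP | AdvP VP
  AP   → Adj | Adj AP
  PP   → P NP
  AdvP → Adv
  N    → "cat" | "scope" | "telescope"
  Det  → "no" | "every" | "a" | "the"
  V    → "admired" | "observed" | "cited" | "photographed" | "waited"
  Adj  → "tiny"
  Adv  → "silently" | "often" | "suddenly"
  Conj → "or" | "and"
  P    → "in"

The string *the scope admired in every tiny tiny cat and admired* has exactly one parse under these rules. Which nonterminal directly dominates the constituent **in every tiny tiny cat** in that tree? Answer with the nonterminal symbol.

[S [NP [Det the] [N scope]] [VP [VP [VP [V admired]] [PP [P in] [NP [Det every] [AP [Adj tiny] [AP [Adj tiny]]] [N cat]]]] [Conj and] [VP [V admired]]]]
The span 'in every tiny tiny cat' is the PP node built by PP → P NP.
Its mother is the VP built by VP → VP PP.

VP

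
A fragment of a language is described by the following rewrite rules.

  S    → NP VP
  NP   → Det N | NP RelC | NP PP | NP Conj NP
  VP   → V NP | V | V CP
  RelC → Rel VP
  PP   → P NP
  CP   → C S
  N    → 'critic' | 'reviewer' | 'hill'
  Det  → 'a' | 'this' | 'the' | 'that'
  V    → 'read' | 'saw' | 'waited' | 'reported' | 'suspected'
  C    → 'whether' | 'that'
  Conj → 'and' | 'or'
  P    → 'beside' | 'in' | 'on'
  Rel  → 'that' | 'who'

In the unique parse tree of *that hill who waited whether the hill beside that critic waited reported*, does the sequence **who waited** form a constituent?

[S [NP [NP [Det that] [N hill]] [RelC [Rel who] [VP [V waited] [CP [C whether] [S [NP [NP [Det the] [N hill]] [PP [P beside] [NP [Det that] [N critic]]]] [VP [V waited]]]]]]] [VP [V reported]]]
The smallest constituent containing 'who waited' is the RelC spanning 'who waited whether the hill beside that critic waited'; no single node in the tree dominates exactly the given words.

No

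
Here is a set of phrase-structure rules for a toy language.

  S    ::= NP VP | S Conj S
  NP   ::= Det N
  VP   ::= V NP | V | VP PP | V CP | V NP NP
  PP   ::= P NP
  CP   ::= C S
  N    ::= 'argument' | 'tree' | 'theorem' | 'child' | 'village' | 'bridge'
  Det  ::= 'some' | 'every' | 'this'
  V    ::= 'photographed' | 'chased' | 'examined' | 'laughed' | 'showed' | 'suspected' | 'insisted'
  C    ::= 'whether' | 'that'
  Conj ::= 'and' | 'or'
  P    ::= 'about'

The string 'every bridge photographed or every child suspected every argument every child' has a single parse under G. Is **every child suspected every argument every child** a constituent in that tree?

Yes

[S [S [NP [Det every] [N bridge]] [VP [V photographed]]] [Conj or] [S [NP [Det every] [N child]] [VP [V suspected] [NP [Det every] [N argument]] [NP [Det every] [N child]]]]]
The words 'every child suspected every argument every child' are exhaustively dominated by a single S node (built by S → NP VP), so they form a constituent.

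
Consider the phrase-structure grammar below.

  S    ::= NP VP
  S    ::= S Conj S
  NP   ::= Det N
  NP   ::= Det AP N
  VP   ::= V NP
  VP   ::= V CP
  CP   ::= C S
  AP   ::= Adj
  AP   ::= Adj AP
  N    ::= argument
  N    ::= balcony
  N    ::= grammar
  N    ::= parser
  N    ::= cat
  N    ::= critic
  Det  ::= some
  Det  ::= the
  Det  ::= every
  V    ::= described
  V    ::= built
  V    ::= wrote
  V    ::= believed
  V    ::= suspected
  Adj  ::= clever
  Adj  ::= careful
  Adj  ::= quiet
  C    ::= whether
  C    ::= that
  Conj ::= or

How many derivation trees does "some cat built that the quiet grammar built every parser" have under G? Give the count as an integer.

1

[S [NP [Det some] [N cat]] [VP [V built] [CP [C that] [S [NP [Det the] [AP [Adj quiet]] [N grammar]] [VP [V built] [NP [Det every] [N parser]]]]]]]
No rule offers an alternative attachment or grouping for any span, so this is the only derivation.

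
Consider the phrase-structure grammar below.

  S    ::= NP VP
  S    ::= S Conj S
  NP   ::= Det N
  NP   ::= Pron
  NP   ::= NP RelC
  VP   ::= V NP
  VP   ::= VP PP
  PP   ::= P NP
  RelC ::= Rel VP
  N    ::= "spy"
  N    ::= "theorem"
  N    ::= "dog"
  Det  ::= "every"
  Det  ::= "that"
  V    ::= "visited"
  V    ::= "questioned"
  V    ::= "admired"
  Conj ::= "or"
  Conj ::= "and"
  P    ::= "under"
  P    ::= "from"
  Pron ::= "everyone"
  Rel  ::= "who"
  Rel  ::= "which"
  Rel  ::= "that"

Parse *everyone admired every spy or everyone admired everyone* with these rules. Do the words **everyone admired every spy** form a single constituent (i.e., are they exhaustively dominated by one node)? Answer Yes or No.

Yes

[S [S [NP [Pron everyone]] [VP [V admired] [NP [Det every] [N spy]]]] [Conj or] [S [NP [Pron everyone]] [VP [V admired] [NP [Pron everyone]]]]]
The words 'everyone admired every spy' are exhaustively dominated by a single S node (built by S → NP VP), so they form a constituent.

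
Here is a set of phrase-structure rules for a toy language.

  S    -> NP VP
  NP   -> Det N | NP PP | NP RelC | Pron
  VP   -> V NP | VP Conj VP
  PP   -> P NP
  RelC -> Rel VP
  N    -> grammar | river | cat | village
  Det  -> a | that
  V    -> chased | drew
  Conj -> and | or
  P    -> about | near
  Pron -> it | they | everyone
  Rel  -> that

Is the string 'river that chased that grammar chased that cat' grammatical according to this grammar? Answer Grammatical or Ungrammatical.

For S → NP VP, no prefix of the string parses as an NP.

Ungrammatical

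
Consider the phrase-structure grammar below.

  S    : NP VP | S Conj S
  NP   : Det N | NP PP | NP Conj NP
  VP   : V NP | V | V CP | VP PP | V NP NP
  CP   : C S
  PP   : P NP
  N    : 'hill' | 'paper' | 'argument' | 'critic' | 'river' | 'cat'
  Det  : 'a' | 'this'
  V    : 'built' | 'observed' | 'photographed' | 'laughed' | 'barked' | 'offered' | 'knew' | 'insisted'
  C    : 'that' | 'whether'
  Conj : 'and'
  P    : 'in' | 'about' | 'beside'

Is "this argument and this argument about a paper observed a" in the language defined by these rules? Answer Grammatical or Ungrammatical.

Ungrammatical

For S → NP VP, every NP-prefix leaves a non-VP remainder: after 'this argument' the remainder is not a VP; after 'this argument and this argument' the remainder is not a VP; after 'this argument and this argument about a paper' the remainder is not a VP. The alternative S rule S → S Conj S likewise has no satisfying split.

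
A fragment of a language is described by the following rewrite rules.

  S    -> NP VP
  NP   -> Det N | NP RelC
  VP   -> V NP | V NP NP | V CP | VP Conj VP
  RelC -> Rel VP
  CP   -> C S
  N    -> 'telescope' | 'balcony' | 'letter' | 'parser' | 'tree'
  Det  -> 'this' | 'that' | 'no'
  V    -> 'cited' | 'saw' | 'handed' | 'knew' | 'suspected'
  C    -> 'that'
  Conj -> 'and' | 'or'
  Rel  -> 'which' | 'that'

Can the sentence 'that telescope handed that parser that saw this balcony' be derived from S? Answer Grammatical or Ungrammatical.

Grammatical

S
  NP
    Det: that
    N: telescope
  VP
    V: handed
    NP
      NP
        Det: that
        N: parser
      RelC
        Rel: that
        VP
          V: saw
          NP
            Det: this
            N: balcony
Each bracket corresponds to one application of a listed rule, so the string is derivable from S.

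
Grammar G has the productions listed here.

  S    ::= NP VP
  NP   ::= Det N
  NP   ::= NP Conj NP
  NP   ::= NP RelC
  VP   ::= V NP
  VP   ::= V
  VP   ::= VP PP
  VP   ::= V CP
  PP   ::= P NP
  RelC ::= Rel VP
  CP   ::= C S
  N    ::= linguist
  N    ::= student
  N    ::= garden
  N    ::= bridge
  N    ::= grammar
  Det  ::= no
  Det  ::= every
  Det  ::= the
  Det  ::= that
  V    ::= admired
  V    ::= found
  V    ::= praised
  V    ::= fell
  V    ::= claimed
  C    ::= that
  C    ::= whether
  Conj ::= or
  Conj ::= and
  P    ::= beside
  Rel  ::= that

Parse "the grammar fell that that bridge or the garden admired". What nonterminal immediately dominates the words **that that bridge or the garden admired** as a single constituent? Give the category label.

CP

[S [NP [Det the] [N grammar]] [VP [V fell] [CP [C that] [S [NP [NP [Det that] [N bridge]] [Conj or] [NP [Det the] [N garden]]] [VP [V admired]]]]]]
The span 'that that bridge or the garden admired' is the CP node built by CP → C S.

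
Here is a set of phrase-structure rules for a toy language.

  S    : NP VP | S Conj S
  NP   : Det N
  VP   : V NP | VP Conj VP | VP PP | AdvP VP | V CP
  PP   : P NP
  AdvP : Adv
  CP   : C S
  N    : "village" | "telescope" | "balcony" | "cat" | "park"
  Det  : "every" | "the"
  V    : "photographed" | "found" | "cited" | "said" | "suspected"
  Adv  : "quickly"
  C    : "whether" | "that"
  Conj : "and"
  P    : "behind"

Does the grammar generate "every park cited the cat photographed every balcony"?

For S → NP VP, the only prefix that parses as NP is 'every park', but the remainder 'cited the cat photographed every balcony' is not a VP under these rules. The alternative S rule S → S Conj S likewise has no satisfying split.

Ungrammatical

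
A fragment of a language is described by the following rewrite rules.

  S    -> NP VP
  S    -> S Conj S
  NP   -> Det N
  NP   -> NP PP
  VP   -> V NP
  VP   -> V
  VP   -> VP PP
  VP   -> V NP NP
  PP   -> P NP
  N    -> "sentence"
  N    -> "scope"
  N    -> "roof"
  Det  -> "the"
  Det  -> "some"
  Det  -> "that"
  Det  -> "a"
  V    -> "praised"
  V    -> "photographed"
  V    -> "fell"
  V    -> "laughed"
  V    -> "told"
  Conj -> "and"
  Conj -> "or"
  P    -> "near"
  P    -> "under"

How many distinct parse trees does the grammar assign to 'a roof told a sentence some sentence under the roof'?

2

The two bracketings:
[S [NP [Det a] [N roof]] [VP [VP [V told] [NP [Det a] [N sentence]] [NP [Det some] [N sentence]]] [PP [P under] [NP [Det the] [N roof]]]]]
[S [NP [Det a] [N roof]] [VP [V told] [NP [Det a] [N sentence]] [NP [NP [Det some] [N sentence]] [PP [P under] [NP [Det the] [N roof]]]]]]
The difference turns on whether NP → NP PP is used at the relevant span, versus an alternative expansion of NP.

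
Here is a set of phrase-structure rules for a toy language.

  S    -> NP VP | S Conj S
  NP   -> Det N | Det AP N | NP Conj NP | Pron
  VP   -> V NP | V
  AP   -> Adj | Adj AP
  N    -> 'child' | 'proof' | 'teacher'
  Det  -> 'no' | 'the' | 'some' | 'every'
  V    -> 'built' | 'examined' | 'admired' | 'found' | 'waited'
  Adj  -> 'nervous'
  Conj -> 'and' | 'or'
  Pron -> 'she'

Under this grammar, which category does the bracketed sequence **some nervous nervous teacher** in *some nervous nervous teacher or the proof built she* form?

NP

[S [NP [NP [Det some] [AP [Adj nervous] [AP [Adj nervous]]] [N teacher]] [Conj or] [NP [Det the] [N proof]]] [VP [V built] [NP [Pron she]]]]
The span 'some nervous nervous teacher' is the NP node built by NP → Det AP N.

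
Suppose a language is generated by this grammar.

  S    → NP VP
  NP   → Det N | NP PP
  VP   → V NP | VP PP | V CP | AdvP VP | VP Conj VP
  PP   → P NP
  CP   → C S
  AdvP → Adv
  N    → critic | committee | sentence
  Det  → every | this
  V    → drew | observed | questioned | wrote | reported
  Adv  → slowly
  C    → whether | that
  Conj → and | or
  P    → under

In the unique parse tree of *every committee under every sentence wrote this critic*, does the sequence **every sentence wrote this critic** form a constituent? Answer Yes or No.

[S [NP [NP [Det every] [N committee]] [PP [P under] [NP [Det every] [N sentence]]]] [VP [V wrote] [NP [Det this] [N critic]]]]
The smallest constituent containing 'every sentence wrote this critic' is the S spanning 'every committee under every sentence wrote this critic'; no single node in the tree dominates exactly the given words.

No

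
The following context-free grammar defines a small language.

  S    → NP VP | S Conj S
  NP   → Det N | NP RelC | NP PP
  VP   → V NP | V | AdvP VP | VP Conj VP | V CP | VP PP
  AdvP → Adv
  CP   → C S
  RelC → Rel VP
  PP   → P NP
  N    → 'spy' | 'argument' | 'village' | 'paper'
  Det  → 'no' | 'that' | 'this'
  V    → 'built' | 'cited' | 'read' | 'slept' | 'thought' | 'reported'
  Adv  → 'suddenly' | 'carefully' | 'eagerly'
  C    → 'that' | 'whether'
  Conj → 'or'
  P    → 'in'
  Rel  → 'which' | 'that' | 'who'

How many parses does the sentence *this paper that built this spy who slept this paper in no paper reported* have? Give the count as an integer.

8

Two of the 8 distinct bracketings:
[S [NP [NP [Det this] [N paper]] [RelC [Rel that] [VP [V built] [NP [NP [Det this] [N spy]] [RelC [Rel who] [VP [V slept] [NP [NP [Det this] [N paper]] [PP [P in] [NP [Det no] [N paper]]]]]]]]]] [VP [V reported]]]
[S [NP [NP [Det this] [N paper]] [RelC [Rel that] [VP [V built] [NP [NP [Det this] [N spy]] [RelC [Rel who] [VP [VP [V slept] [NP [Det this] [N paper]]] [PP [P in] [NP [Det no] [N paper]]]]]]]]] [VP [V reported]]]
The difference turns on whether NP → NP PP is used at the relevant span, versus an alternative expansion of NP.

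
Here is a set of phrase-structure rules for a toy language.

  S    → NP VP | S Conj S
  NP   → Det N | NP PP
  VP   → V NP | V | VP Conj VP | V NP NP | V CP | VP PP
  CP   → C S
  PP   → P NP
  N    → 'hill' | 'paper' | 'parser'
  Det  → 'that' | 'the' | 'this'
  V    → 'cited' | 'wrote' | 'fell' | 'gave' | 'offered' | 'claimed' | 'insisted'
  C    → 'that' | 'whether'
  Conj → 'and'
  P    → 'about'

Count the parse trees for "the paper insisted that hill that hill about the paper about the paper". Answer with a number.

5

Two of the 5 distinct bracketings:
[S [NP [Det the] [N paper]] [VP [V insisted] [NP [Det that] [N hill]] [NP [NP [Det that] [N hill]] [PP [P about] [NP [NP [Det the] [N paper]] [PP [P about] [NP [Det the] [N paper]]]]]]]]
[S [NP [Det the] [N paper]] [VP [V insisted] [NP [Det that] [N hill]] [NP [NP [NP [Det that] [N hill]] [PP [P about] [NP [Det the] [N paper]]]] [PP [P about] [NP [Det the] [N paper]]]]]]
The trees differ in how a recursive rule is bracketed over the same span.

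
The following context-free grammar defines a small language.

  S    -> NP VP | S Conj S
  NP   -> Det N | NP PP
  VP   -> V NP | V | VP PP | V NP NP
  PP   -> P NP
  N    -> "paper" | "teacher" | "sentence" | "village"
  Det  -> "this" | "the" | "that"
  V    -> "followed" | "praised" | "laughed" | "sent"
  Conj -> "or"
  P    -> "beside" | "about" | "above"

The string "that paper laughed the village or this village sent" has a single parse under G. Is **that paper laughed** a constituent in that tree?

No

[S [S [NP [Det that] [N paper]] [VP [V laughed] [NP [Det the] [N village]]]] [Conj or] [S [NP [Det this] [N village]] [VP [V sent]]]]
The smallest constituent containing 'that paper laughed' is the S spanning 'that paper laughed the village'; no single node in the tree dominates exactly the given words.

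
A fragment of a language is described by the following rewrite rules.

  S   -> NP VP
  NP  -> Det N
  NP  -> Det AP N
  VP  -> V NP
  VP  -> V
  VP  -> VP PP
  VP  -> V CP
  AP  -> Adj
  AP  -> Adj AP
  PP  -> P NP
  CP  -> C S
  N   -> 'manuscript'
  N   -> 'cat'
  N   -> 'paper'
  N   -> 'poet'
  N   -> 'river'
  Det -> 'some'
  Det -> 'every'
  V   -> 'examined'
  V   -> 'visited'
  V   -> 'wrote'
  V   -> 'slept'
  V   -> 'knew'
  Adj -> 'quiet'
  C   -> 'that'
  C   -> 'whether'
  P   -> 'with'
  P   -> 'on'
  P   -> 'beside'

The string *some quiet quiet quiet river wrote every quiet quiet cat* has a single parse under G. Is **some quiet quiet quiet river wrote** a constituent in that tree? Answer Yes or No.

[S [NP [Det some] [AP [Adj quiet] [AP [Adj quiet] [AP [Adj quiet]]]] [N river]] [VP [V wrote] [NP [Det every] [AP [Adj quiet] [AP [Adj quiet]]] [N cat]]]]
The smallest constituent containing 'some quiet quiet quiet river wrote' is the S spanning 'some quiet quiet quiet river wrote every quiet quiet cat'; no single node in the tree dominates exactly the given words.

No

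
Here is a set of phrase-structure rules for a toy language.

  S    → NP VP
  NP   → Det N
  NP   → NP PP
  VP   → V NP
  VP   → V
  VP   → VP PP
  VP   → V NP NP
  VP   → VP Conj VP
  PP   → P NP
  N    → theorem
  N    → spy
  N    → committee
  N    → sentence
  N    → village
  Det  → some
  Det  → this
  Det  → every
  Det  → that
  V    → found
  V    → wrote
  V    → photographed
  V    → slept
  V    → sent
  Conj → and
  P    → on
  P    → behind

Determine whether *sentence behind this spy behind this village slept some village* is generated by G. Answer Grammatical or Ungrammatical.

For S → NP VP, no prefix of the string parses as an NP.

Ungrammatical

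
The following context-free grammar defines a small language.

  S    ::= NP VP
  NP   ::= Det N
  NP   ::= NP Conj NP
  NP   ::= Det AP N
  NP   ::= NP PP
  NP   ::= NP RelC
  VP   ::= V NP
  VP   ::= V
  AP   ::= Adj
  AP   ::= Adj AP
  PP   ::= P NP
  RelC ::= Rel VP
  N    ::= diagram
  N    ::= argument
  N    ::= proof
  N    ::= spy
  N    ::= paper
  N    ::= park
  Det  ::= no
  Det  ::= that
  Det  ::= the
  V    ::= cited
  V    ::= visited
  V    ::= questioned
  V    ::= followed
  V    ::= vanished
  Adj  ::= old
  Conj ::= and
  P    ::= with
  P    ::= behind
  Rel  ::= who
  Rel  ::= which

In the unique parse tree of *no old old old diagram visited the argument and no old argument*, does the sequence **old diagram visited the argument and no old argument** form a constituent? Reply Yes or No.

No

[S [NP [Det no] [AP [Adj old] [AP [Adj old] [AP [Adj old]]]] [N diagram]] [VP [V visited] [NP [NP [Det the] [N argument]] [Conj and] [NP [Det no] [AP [Adj old]] [N argument]]]]]
The smallest constituent containing 'old diagram visited the argument and no old argument' is the S spanning 'no old old old diagram visited the argument and no old argument'; no single node in the tree dominates exactly the given words.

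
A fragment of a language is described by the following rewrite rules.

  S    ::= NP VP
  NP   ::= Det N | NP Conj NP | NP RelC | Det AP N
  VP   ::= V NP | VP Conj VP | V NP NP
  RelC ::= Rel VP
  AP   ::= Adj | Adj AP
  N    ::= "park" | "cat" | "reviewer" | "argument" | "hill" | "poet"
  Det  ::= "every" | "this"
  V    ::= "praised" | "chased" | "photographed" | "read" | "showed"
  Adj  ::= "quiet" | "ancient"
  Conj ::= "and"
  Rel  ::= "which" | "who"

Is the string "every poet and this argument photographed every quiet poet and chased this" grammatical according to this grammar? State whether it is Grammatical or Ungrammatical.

For S → NP VP, every NP-prefix leaves a non-VP remainder: after 'every poet' the remainder is not a VP; after 'every poet and this argument' the remainder is not a VP.

Ungrammatical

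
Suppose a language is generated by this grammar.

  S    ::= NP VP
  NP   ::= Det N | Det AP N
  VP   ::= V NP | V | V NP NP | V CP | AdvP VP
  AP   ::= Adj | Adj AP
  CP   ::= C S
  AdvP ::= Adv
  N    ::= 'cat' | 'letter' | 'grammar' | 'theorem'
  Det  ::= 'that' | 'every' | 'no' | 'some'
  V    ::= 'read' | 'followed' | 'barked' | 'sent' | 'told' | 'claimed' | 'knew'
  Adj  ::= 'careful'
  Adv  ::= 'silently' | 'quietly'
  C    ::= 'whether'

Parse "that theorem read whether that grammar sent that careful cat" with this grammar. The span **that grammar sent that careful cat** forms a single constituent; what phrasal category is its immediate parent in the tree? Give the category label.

CP

[S [NP [Det that] [N theorem]] [VP [V read] [CP [C whether] [S [NP [Det that] [N grammar]] [VP [V sent] [NP [Det that] [AP [Adj careful]] [N cat]]]]]]]
The span 'that grammar sent that careful cat' is the S node built by S → NP VP.
Its mother is the CP built by CP → C S.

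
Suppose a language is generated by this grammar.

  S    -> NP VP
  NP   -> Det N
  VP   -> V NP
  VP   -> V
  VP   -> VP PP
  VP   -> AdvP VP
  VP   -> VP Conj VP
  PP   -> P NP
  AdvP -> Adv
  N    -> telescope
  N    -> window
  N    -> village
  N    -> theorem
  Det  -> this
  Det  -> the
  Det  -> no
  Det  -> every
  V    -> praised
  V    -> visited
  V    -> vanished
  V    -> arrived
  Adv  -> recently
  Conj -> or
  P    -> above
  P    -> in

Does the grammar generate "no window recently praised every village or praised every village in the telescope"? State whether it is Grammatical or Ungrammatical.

S
  NP
    Det: no
    N: window
  VP
    VP
      AdvP
        Adv: recently
      VP
        VP
          V: praised
          NP
            Det: every
            N: village
        Conj: or
        VP
          V: praised
          NP
            Det: every
            N: village
    PP
      P: in
      NP
        Det: the
        N: telescope
The bracketing above is licensed at every node by one of the given productions, with S at the root.

Grammatical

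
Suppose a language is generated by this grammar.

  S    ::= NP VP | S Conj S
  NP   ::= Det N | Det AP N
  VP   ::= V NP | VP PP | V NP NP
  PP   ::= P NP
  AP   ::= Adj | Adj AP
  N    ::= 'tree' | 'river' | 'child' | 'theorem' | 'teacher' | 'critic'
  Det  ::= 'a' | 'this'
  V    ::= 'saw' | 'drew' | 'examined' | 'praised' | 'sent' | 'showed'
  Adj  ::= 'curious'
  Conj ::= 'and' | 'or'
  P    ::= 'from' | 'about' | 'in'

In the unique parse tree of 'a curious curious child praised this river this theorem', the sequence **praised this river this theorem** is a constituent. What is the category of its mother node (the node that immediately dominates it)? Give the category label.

S

[S [NP [Det a] [AP [Adj curious] [AP [Adj curious]]] [N child]] [VP [V praised] [NP [Det this] [N river]] [NP [Det this] [N theorem]]]]
The span 'praised this river this theorem' is the VP node built by VP → V NP NP.
Its mother is the S built by S → NP VP.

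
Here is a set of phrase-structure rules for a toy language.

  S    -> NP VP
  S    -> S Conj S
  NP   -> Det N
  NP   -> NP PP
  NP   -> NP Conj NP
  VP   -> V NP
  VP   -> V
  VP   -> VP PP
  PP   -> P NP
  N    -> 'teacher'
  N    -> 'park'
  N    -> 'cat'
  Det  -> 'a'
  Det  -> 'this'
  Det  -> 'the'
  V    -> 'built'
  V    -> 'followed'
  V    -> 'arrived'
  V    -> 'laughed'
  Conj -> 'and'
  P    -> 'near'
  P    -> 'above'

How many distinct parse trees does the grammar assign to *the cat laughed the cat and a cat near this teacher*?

3

Two of the 3 distinct bracketings:
[S [NP [Det the] [N cat]] [VP [V laughed] [NP [NP [NP [Det the] [N cat]] [Conj and] [NP [Det a] [N cat]]] [PP [P near] [NP [Det this] [N teacher]]]]]]
[S [NP [Det the] [N cat]] [VP [V laughed] [NP [NP [Det the] [N cat]] [Conj and] [NP [NP [Det a] [N cat]] [PP [P near] [NP [Det this] [N teacher]]]]]]]
The trees differ in how a recursive rule is bracketed over the same span.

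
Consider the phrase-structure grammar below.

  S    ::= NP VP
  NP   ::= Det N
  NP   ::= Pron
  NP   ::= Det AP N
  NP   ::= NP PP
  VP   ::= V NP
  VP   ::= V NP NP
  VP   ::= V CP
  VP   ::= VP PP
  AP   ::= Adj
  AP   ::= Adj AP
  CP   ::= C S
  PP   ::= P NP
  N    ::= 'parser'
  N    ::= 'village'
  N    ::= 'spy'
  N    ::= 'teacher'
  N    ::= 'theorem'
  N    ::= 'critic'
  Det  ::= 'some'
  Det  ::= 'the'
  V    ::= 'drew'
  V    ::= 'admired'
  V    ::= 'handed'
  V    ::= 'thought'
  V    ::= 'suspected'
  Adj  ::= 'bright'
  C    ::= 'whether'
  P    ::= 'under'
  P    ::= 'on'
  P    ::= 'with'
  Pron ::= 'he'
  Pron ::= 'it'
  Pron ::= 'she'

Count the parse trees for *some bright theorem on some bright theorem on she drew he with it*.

4

Two of the 4 distinct bracketings:
[S [NP [NP [Det some] [AP [Adj bright]] [N theorem]] [PP [P on] [NP [NP [Det some] [AP [Adj bright]] [N theorem]] [PP [P on] [NP [Pron she]]]]]] [VP [V drew] [NP [NP [Pron he]] [PP [P with] [NP [Pron it]]]]]]
[S [NP [NP [Det some] [AP [Adj bright]] [N theorem]] [PP [P on] [NP [NP [Det some] [AP [Adj bright]] [N theorem]] [PP [P on] [NP [Pron she]]]]]] [VP [VP [V drew] [NP [Pron he]]] [PP [P with] [NP [Pron it]]]]]
The difference turns on whether VP → VP PP is used at the relevant span, versus an alternative expansion of VP.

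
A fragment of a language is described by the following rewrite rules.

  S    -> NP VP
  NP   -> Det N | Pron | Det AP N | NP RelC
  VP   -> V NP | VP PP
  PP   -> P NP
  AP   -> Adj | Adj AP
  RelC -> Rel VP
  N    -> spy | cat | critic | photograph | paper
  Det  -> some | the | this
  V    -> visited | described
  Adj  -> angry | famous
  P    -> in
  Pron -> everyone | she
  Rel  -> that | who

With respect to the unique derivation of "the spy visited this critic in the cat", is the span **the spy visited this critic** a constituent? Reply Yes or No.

No

[S [NP [Det the] [N spy]] [VP [VP [V visited] [NP [Det this] [N critic]]] [PP [P in] [NP [Det the] [N cat]]]]]
The smallest constituent containing 'the spy visited this critic' is the S spanning 'the spy visited this critic in the cat'; no single node in the tree dominates exactly the given words.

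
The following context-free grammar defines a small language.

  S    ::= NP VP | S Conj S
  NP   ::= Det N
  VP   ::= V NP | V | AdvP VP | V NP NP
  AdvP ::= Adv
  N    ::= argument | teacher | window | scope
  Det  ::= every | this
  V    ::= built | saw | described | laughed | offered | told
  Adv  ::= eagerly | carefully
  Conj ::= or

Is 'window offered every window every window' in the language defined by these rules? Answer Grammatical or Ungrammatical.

For S → NP VP, no prefix of the string parses as an NP. The alternative S rule S → S Conj S likewise has no satisfying split.

Ungrammatical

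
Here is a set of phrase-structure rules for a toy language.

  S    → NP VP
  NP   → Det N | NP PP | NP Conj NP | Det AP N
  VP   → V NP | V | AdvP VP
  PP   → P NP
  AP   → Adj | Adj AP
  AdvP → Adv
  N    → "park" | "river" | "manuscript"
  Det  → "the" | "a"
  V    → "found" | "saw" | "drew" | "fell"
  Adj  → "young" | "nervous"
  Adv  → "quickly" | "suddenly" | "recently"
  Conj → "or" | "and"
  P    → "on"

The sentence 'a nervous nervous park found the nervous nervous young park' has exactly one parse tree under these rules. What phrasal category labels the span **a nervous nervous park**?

NP

S
  NP
    Det: a
    AP
      Adj: nervous
      AP
        Adj: nervous
    N: park
  VP
    V: found
    NP
      Det: the
      AP
        Adj: nervous
        AP
          Adj: nervous
          AP
            Adj: young
      N: park
The span 'a nervous nervous park' is the NP node built by NP → Det AP N.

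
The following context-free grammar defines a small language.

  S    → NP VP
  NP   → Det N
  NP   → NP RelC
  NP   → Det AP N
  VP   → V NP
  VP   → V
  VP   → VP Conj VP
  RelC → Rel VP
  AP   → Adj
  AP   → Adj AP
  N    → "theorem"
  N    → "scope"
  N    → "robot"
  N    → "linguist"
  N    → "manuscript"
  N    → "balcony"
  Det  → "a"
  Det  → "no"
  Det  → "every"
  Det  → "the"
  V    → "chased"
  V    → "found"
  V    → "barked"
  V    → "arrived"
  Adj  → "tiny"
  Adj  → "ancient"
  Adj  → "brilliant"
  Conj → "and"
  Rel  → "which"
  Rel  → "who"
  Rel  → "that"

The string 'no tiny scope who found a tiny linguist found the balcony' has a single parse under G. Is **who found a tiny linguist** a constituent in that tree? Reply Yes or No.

Yes

[S [NP [NP [Det no] [AP [Adj tiny]] [N scope]] [RelC [Rel who] [VP [V found] [NP [Det a] [AP [Adj tiny]] [N linguist]]]]] [VP [V found] [NP [Det the] [N balcony]]]]
The words 'who found a tiny linguist' are exhaustively dominated by a single RelC node (built by RelC → Rel VP), so they form a constituent.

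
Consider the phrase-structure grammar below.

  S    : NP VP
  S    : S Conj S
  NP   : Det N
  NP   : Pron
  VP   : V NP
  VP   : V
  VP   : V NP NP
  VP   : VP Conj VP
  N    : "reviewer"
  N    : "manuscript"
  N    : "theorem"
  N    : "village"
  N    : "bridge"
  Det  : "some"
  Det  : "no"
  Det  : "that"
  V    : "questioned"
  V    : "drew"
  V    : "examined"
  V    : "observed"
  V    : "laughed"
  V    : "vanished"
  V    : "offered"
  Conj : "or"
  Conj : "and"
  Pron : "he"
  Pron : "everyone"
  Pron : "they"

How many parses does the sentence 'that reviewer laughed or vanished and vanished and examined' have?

Two of the 5 distinct bracketings:
[S [NP [Det that] [N reviewer]] [VP [VP [V laughed]] [Conj or] [VP [VP [V vanished]] [Conj and] [VP [VP [V vanished]] [Conj and] [VP [V examined]]]]]]
[S [NP [Det that] [N reviewer]] [VP [VP [V laughed]] [Conj or] [VP [VP [VP [V vanished]] [Conj and] [VP [V vanished]]] [Conj and] [VP [V examined]]]]]
The trees differ in how a recursive rule is bracketed over the same span.

5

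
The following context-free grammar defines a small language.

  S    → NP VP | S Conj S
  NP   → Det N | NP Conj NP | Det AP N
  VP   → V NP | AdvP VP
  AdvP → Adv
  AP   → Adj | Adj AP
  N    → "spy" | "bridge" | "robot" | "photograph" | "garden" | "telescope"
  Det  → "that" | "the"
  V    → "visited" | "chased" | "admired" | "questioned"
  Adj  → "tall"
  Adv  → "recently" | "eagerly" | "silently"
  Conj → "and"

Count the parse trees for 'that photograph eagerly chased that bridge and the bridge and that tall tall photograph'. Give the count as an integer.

2

The two bracketings:
[S [NP [Det that] [N photograph]] [VP [AdvP [Adv eagerly]] [VP [V chased] [NP [NP [Det that] [N bridge]] [Conj and] [NP [NP [Det the] [N bridge]] [Conj and] [NP [Det that] [AP [Adj tall] [AP [Adj tall]]] [N photograph]]]]]]]
[S [NP [Det that] [N photograph]] [VP [AdvP [Adv eagerly]] [VP [V chased] [NP [NP [NP [Det that] [N bridge]] [Conj and] [NP [Det the] [N bridge]]] [Conj and] [NP [Det that] [AP [Adj tall] [AP [Adj tall]]] [N photograph]]]]]]
The trees differ in how a recursive rule is bracketed over the same span.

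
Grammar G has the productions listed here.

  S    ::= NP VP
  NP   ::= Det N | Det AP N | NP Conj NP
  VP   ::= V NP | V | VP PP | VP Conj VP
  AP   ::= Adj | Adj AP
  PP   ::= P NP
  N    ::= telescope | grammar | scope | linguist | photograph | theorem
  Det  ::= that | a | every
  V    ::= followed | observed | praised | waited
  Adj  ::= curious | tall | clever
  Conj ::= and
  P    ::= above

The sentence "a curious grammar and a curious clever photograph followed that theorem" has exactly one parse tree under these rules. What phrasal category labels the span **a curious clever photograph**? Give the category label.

NP

S
  NP
    NP
      Det: a
      AP
        Adj: curious
      N: grammar
    Conj: and
    NP
      Det: a
      AP
        Adj: curious
        AP
          Adj: clever
      N: photograph
  VP
    V: followed
    NP
      Det: that
      N: theorem
The span 'a curious clever photograph' is the NP node built by NP → Det AP N.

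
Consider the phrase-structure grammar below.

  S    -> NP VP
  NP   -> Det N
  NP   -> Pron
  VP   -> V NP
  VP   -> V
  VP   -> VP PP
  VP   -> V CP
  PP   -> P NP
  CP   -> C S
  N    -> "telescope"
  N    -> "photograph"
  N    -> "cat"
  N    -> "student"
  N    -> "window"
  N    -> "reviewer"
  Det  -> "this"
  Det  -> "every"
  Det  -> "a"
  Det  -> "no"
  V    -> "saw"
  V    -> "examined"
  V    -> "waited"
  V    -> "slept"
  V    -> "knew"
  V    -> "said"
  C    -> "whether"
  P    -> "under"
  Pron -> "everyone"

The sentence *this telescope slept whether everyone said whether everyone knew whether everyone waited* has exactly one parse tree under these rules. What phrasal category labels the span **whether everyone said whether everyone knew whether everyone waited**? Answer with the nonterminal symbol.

[S [NP [Det this] [N telescope]] [VP [V slept] [CP [C whether] [S [NP [Pron everyone]] [VP [V said] [CP [C whether] [S [NP [Pron everyone]] [VP [V knew] [CP [C whether] [S [NP [Pron everyone]] [VP [V waited]]]]]]]]]]]]
The span 'whether everyone said whether everyone knew whether everyone waited' is the CP node built by CP → C S.

CP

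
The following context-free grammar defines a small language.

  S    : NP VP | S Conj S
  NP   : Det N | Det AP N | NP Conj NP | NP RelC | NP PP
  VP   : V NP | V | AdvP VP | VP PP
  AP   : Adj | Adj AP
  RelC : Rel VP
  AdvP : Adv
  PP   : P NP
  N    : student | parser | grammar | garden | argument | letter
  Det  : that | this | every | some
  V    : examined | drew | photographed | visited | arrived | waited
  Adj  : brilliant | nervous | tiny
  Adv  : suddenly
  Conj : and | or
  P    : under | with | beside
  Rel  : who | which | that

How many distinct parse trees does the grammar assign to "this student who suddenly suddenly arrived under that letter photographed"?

4

Two of the 4 distinct bracketings:
[S [NP [NP [Det this] [N student]] [RelC [Rel who] [VP [AdvP [Adv suddenly]] [VP [AdvP [Adv suddenly]] [VP [VP [V arrived]] [PP [P under] [NP [Det that] [N letter]]]]]]]] [VP [V photographed]]]
[S [NP [NP [Det this] [N student]] [RelC [Rel who] [VP [AdvP [Adv suddenly]] [VP [VP [AdvP [Adv suddenly]] [VP [V arrived]]] [PP [P under] [NP [Det that] [N letter]]]]]]] [VP [V photographed]]]
The trees differ in how a recursive rule is bracketed over the same span.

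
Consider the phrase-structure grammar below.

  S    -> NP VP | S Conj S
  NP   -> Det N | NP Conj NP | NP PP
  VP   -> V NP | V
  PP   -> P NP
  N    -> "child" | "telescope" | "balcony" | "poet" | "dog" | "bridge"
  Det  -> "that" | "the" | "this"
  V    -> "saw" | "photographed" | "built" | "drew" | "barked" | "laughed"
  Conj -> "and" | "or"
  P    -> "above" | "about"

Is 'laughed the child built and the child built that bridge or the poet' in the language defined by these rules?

Ungrammatical

For S → NP VP, no prefix of the string parses as an NP. The alternative S rule S → S Conj S likewise has no satisfying split.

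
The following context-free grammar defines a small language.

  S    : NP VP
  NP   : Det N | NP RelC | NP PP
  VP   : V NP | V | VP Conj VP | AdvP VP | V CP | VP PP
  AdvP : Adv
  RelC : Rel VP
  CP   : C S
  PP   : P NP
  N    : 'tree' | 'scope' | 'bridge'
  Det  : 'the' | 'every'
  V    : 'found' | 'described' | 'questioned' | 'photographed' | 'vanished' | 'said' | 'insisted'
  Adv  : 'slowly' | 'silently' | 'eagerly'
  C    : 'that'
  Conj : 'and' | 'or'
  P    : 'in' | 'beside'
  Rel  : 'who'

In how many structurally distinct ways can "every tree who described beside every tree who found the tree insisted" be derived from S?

Two of the 4 distinct bracketings:
[S [NP [NP [Det every] [N tree]] [RelC [Rel who] [VP [VP [V described]] [PP [P beside] [NP [NP [Det every] [N tree]] [RelC [Rel who] [VP [V found] [NP [Det the] [N tree]]]]]]]]] [VP [V insisted]]]
[S [NP [NP [NP [Det every] [N tree]] [RelC [Rel who] [VP [VP [V described]] [PP [P beside] [NP [Det every] [N tree]]]]]] [RelC [Rel who] [VP [V found] [NP [Det the] [N tree]]]]] [VP [V insisted]]]
The trees differ in how a recursive rule is bracketed over the same span.

4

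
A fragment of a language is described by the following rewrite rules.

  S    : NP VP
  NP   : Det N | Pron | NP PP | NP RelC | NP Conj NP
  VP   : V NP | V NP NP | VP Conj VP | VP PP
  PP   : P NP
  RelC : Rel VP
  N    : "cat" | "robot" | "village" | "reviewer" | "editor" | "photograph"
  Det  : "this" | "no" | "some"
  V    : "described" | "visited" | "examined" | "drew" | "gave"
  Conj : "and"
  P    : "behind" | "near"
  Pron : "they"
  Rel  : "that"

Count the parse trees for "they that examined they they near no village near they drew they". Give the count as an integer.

Two of the 9 distinct bracketings:
[S [NP [NP [NP [Pron they]] [RelC [Rel that] [VP [V examined] [NP [Pron they]] [NP [Pron they]]]]] [PP [P near] [NP [NP [Det no] [N village]] [PP [P near] [NP [Pron they]]]]]] [VP [V drew] [NP [Pron they]]]]
[S [NP [NP [NP [NP [Pron they]] [RelC [Rel that] [VP [V examined] [NP [Pron they]] [NP [Pron they]]]]] [PP [P near] [NP [Det no] [N village]]]] [PP [P near] [NP [Pron they]]]] [VP [V drew] [NP [Pron they]]]]
The trees differ in how a recursive rule is bracketed over the same span.

9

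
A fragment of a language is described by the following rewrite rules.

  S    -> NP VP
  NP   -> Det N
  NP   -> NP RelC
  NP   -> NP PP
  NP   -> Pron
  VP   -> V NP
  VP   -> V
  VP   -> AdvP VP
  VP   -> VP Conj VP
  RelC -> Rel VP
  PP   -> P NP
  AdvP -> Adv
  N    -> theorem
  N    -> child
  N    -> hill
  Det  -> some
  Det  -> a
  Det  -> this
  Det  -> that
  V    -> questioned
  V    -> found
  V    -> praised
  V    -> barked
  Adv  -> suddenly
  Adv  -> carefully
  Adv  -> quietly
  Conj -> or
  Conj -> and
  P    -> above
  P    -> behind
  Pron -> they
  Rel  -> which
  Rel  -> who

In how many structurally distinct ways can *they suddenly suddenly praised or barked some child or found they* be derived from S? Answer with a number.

9

Two of the 9 distinct bracketings:
[S [NP [Pron they]] [VP [AdvP [Adv suddenly]] [VP [AdvP [Adv suddenly]] [VP [VP [V praised]] [Conj or] [VP [VP [V barked] [NP [Det some] [N child]]] [Conj or] [VP [V found] [NP [Pron they]]]]]]]]
[S [NP [Pron they]] [VP [AdvP [Adv suddenly]] [VP [AdvP [Adv suddenly]] [VP [VP [VP [V praised]] [Conj or] [VP [V barked] [NP [Det some] [N child]]]] [Conj or] [VP [V found] [NP [Pron they]]]]]]]
The trees differ in how a recursive rule is bracketed over the same span.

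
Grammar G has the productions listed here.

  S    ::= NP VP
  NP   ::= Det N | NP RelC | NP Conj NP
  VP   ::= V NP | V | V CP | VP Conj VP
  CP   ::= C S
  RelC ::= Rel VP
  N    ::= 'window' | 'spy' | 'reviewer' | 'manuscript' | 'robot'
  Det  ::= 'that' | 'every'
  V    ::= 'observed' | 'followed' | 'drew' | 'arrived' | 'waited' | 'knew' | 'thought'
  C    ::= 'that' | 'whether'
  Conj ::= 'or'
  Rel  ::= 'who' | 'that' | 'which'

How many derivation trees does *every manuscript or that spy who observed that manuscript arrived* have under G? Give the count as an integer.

The two bracketings:
[S [NP [NP [NP [Det every] [N manuscript]] [Conj or] [NP [Det that] [N spy]]] [RelC [Rel who] [VP [V observed] [NP [Det that] [N manuscript]]]]] [VP [V arrived]]]
[S [NP [NP [Det every] [N manuscript]] [Conj or] [NP [NP [Det that] [N spy]] [RelC [Rel who] [VP [V observed] [NP [Det that] [N manuscript]]]]]] [VP [V arrived]]]
The trees differ in how a recursive rule is bracketed over the same span.

2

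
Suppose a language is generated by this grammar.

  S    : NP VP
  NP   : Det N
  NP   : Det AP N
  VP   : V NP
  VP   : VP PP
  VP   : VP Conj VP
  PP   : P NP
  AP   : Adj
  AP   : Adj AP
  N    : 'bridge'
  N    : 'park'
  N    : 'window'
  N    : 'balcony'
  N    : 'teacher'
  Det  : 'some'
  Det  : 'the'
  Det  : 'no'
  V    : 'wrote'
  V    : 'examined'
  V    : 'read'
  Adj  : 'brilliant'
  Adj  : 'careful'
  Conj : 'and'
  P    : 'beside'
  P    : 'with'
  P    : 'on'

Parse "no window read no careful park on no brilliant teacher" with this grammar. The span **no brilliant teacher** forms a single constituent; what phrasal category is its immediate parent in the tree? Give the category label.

S
  NP
    Det: no
    N: window
  VP
    VP
      V: read
      NP
        Det: no
        AP
          Adj: careful
        N: park
    PP
      P: on
      NP
        Det: no
        AP
          Adj: brilliant
        N: teacher
The span 'no brilliant teacher' is the NP node built by NP → Det AP N.
Its mother is the PP built by PP → P NP.

PP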